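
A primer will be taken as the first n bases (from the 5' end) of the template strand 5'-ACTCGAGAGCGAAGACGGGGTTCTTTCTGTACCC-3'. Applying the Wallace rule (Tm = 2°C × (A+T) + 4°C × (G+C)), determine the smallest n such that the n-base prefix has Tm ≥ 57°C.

n = 18

First 17 bases: ACTCGAGAGCGAAGACG → Tm = 54°C (< 57°C)
First 18 bases: ACTCGAGAGCGAAGACGG → Tm = 58°C (≥ 57°C)
Since every base adds ≥2°C, Tm only increases with n, so the threshold is first crossed at n = 18.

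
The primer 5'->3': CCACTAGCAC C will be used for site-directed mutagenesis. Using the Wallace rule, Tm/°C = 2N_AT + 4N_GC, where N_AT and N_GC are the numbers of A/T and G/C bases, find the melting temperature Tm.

36°C

Base counts: T=1, C=6, G=1, A=3
So N_AT = 4 and N_GC = 7.
Tm = 2×4 + 4×7 = 36°C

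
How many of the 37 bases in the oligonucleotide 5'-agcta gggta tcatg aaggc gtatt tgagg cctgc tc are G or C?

19

Counting bases: A=8, T=10, C=7, G=12
G+C = 12 + 7 = 19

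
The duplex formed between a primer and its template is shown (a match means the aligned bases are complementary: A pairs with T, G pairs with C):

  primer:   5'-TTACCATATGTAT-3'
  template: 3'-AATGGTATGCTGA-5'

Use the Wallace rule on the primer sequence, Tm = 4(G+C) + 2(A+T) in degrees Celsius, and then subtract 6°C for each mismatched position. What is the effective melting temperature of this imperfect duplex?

Primer base counts: A=4, T=6, G=1, C=2 → A+T=10, G+C=3
Perfect-match Tm = 2(10) + 4(3) = 20 + 12 = 32°C
Mismatches (positions where the bases are not complementary): 3 (at positions 9, 11, 12)
Effective Tm = 32 − 3×6 = 32 − 18 = 14°C

14°C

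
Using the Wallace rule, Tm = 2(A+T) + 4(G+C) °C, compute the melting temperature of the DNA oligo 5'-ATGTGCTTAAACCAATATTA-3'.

50°C

Scanning the sequence gives C=3, G=2, A=8, T=7.
So N_AT = 15 and N_GC = 5.
Tm = 2(15) + 4(5) = 30 + 20 = 50°C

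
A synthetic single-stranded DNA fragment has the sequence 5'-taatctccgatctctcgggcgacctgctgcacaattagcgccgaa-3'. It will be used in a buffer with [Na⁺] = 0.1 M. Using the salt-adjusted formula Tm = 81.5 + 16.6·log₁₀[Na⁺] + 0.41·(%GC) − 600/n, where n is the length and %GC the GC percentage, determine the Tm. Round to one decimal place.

Length n = 45. Base counts: C=15, T=10, A=10, G=10
G+C = 25, so %GC = 25/45 × 100 = 55.556%
Salt term: 16.6 × (-1) = -16.6
GC term: 0.41 × 55.556 = 22.778; length term: −600/45 = −13.333
Tm = 81.5 + (-16.6) + 22.778 − 13.333 = 74.345 → 74.3°C

74.3°C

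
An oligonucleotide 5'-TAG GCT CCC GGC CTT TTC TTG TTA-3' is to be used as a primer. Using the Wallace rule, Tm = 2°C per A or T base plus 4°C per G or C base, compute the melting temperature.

72°C

Scanning the sequence gives A=2, G=5, T=10, C=7.
So N_AT = 12 and N_GC = 12.
Tm = 4·12 + 2·12 = 48 + 24 = 72°C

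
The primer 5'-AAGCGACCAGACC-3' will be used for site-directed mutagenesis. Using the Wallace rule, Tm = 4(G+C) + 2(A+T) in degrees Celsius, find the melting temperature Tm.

G=3, T=0, A=5, C=5
A+T = 5, G+C = 8
Tm = 4·8 + 2·5 = 32 + 10 = 42°C

42°C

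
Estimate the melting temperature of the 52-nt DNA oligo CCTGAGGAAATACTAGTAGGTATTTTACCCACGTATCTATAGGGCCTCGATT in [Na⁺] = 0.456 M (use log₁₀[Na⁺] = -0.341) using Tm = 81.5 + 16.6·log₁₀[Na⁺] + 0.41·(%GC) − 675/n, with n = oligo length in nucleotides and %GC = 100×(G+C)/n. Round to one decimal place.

80.2°C

Length n = 52. Scanning the sequence gives G=11, A=14, T=16, C=11.
G+C = 22, so %GC = 22/52 × 100 = 42.308%
Salt term: 16.6 × (-0.341) = -5.661
GC term: 0.41 × 42.308 = 17.346; length term: −675/52 = −12.981
Tm = 81.5 + (-5.661) + 17.346 − 12.981 = 80.204 → 80.2°C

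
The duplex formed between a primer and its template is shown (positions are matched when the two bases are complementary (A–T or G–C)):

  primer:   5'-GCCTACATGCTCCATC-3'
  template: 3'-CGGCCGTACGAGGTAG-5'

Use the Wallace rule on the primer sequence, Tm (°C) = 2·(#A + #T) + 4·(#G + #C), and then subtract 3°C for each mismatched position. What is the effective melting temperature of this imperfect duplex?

Primer base counts: A=3, T=4, G=2, C=7 → A+T=7, G+C=9
Perfect-match Tm = 2(7) + 4(9) = 14 + 36 = 50°C
Mismatches (positions where the bases are not complementary): 2 (at positions 4, 5)
Effective Tm = 50 − 2×3 = 50 − 6 = 44°C

44°C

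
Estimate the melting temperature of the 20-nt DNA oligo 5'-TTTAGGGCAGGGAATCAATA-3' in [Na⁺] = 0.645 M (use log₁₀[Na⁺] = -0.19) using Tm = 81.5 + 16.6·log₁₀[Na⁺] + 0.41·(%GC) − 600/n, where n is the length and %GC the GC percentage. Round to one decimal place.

64.7°C

Length n = 20. Scanning the sequence gives G=6, T=5, C=2, A=7.
G+C = 8, so %GC = 8/20 × 100 = 40%
Salt term: 16.6 × (-0.19) = -3.154
GC term: 0.41 × 40 = 16.4; length term: −600/20 = −30
Tm = 81.5 + (-3.154) + 16.4 − 30 = 64.746 → 64.7°C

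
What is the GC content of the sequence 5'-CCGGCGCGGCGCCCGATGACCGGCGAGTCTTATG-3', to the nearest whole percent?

74%

Scanning the sequence gives A=4, G=13, C=12, T=5.
G+C = 13 + 12 = 25 out of 34 bases
%GC = 25/34 × 100 = 73.53% ≈ 74%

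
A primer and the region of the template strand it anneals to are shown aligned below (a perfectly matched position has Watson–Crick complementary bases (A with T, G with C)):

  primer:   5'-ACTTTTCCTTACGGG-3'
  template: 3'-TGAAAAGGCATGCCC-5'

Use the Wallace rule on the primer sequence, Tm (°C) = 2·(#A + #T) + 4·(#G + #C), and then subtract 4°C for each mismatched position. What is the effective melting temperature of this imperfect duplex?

Primer base counts: A=2, T=6, G=3, C=4 → A+T=8, G+C=7
Perfect-match Tm = 2(8) + 4(7) = 16 + 28 = 44°C
Mismatches (positions where the bases are not complementary): 1 (at position 9)
Effective Tm = 44 − 1×4 = 44 − 4 = 40°C

40°C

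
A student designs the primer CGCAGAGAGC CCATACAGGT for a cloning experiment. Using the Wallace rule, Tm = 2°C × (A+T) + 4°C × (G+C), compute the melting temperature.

Base counts: C=6, A=6, T=2, G=6
A+T = 8, G+C = 12
Tm = 4·12 + 2·8 = 48 + 16 = 64°C

64°C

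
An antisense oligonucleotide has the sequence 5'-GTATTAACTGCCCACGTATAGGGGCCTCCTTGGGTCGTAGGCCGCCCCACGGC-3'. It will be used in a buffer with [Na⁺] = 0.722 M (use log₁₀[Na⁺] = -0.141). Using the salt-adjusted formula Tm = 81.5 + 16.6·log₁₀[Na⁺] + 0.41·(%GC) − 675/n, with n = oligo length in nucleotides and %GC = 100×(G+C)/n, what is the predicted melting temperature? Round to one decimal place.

92.7°C

Length n = 53. T=11, C=18, G=16, A=8
G+C = 34, so %GC = 34/53 × 100 = 64.151%
Salt term: 16.6 × (-0.141) = -2.341
GC term: 0.41 × 64.151 = 26.302; length term: −675/53 = −12.736
Tm = 81.5 + (-2.341) + 26.302 − 12.736 = 92.725 → 92.7°C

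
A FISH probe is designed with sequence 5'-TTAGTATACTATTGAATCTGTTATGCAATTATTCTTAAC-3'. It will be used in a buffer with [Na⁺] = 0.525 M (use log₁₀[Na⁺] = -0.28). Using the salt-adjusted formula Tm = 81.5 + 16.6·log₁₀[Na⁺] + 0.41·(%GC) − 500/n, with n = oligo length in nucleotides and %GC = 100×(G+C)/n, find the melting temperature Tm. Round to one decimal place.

Length n = 39. T=18, C=5, G=4, A=12
G+C = 9, so %GC = 9/39 × 100 = 23.077%
Salt term: 16.6 × (-0.28) = -4.648
GC term: 0.41 × 23.077 = 9.462; length term: −500/39 = −12.821
Tm = 81.5 + (-4.648) + 9.462 − 12.821 = 73.493 → 73.5°C

73.5°C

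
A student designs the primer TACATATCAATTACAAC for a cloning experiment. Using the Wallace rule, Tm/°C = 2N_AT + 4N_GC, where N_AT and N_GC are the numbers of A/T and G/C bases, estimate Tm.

Counting bases: C=4, G=0, T=5, A=8
A+T = 13, G+C = 4
Tm = 2(13) + 4(4) = 26 + 16 = 42°C

42°C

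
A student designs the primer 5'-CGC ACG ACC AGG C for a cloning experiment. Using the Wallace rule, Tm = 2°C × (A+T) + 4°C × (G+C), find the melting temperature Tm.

A=3, G=4, T=0, C=6
AT pairs contribute 3, GC pairs contribute 10.
Tm = 4·10 + 2·3 = 40 + 6 = 46°C

46°C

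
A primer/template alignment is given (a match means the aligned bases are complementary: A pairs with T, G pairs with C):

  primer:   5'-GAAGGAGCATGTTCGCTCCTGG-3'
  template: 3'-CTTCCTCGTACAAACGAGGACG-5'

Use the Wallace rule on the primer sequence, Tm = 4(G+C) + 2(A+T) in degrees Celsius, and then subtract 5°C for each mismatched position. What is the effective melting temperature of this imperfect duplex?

60°C

Primer base counts: A=4, T=5, G=8, C=5 → A+T=9, G+C=13
Perfect-match Tm = 2(9) + 4(13) = 18 + 52 = 70°C
Mismatches (positions where the bases are not complementary): 2 (at positions 14, 22)
Effective Tm = 70 − 2×5 = 70 − 10 = 60°C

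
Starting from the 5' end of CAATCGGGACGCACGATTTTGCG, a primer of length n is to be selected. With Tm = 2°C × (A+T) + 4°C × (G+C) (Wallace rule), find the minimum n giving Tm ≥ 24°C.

First 7 bases: CAATCGG → Tm = 22°C (< 24°C)
First 8 bases: CAATCGGG → Tm = 26°C (≥ 24°C)
Since every base adds ≥2°C, Tm only increases with n, so the threshold is first crossed at n = 8.

n = 8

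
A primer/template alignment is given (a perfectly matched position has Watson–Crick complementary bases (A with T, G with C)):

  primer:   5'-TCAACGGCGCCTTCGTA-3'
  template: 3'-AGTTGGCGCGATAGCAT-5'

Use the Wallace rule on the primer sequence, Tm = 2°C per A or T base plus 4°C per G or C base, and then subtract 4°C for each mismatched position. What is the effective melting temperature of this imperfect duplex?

42°C

Primer base counts: A=3, T=4, G=4, C=6 → A+T=7, G+C=10
Perfect-match Tm = 2(7) + 4(10) = 14 + 40 = 54°C
Mismatches (positions where the bases are not complementary): 3 (at positions 6, 11, 12)
Effective Tm = 54 − 3×4 = 54 − 12 = 42°C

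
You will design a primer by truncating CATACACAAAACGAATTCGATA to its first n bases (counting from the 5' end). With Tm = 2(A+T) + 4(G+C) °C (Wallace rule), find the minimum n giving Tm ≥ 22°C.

n = 8

First 7 bases: CATACAC → Tm = 20°C (< 22°C)
First 8 bases: CATACACA → Tm = 22°C (≥ 22°C)
Since every base adds ≥2°C, Tm only increases with n, so the threshold is first crossed at n = 8.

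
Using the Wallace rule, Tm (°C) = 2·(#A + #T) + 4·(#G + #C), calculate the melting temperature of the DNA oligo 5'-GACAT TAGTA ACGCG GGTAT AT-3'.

Base counts: T=6, C=3, A=7, G=6
A+T = 13, G+C = 9
Tm = 2×13 + 4×9 = 62°C

62°C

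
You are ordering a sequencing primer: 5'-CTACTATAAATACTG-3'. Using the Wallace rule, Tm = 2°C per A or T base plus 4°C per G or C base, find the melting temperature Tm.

Scanning the sequence gives A=6, T=5, G=1, C=3.
AT pairs contribute 11, GC pairs contribute 4.
Tm = 4·4 + 2·11 = 16 + 22 = 38°C

38°C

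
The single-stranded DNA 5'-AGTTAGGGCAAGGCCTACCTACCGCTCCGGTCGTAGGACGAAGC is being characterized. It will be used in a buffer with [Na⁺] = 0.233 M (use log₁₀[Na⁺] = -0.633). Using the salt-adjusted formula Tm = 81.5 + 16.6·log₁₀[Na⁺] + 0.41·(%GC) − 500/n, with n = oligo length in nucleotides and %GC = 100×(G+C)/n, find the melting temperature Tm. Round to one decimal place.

84.8°C

Length n = 44. C=13, G=14, A=10, T=7
G+C = 27, so %GC = 27/44 × 100 = 61.364%
Salt term: 16.6 × (-0.633) = -10.508
GC term: 0.41 × 61.364 = 25.159; length term: −500/44 = −11.364
Tm = 81.5 + (-10.508) + 25.159 − 11.364 = 84.787 → 84.8°C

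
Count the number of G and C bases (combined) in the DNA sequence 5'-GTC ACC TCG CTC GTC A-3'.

10

Counting bases: G=3, C=7, T=4, A=2
Total G or C: 3 + 7 = 10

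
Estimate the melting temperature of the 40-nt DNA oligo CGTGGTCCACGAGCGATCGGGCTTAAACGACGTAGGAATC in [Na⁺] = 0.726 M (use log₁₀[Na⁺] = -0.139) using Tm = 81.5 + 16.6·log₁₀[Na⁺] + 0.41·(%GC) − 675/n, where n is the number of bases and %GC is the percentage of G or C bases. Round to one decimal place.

85.9°C

Length n = 40. Scanning the sequence gives A=10, G=13, C=10, T=7.
G+C = 23, so %GC = 23/40 × 100 = 57.5%
Salt term: 16.6 × (-0.139) = -2.307
GC term: 0.41 × 57.5 = 23.575; length term: −675/40 = −16.875
Tm = 81.5 + (-2.307) + 23.575 − 16.875 = 85.893 → 85.9°C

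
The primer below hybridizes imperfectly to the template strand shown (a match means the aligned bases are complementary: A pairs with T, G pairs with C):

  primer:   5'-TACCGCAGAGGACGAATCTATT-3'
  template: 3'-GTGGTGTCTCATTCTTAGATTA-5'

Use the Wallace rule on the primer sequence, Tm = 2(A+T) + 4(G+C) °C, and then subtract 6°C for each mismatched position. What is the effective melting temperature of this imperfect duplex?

Primer base counts: A=7, T=5, G=5, C=5 → A+T=12, G+C=10
Perfect-match Tm = 2(12) + 4(10) = 24 + 40 = 64°C
Mismatches (positions where the bases are not complementary): 5 (at positions 1, 5, 11, 13, 21)
Effective Tm = 64 − 5×6 = 64 − 30 = 34°C

34°C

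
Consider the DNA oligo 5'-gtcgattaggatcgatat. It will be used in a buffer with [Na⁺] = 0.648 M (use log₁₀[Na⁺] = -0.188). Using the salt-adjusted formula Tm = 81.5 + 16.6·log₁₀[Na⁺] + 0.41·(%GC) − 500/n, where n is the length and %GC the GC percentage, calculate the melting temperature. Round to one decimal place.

66.5°C

Length n = 18. Scanning the sequence gives A=5, C=2, T=6, G=5.
G+C = 7, so %GC = 7/18 × 100 = 38.889%
Salt term: 16.6 × (-0.188) = -3.121
GC term: 0.41 × 38.889 = 15.944; length term: −500/18 = −27.778
Tm = 81.5 + (-3.121) + 15.944 − 27.778 = 66.545 → 66.5°C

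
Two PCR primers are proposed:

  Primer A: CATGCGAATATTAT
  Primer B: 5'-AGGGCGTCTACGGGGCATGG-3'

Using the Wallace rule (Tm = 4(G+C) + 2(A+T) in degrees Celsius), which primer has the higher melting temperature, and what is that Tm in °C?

Primer B, 68°C

Primer A: A+T=10, G+C=4 → Tm = 2(10)+4(4) = 36°C
Primer B: A+T=6, G+C=14 → Tm = 2(6)+4(14) = 68°C
36°C vs 68°C → primer B is higher.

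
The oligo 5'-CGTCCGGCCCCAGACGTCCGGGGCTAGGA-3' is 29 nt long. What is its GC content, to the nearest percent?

76%

Base counts: A=4, C=11, T=3, G=11
G+C = 11 + 11 = 22 out of 29 bases
%GC = 22/29 × 100 = 75.86% ≈ 76%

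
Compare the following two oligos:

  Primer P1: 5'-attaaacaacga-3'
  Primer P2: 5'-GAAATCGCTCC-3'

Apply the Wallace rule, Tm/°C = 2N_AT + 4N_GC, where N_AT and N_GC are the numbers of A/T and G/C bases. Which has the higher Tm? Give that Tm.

Primer P1: A+T=9, G+C=3 → Tm = 2(9)+4(3) = 30°C
Primer P2: A+T=5, G+C=6 → Tm = 2(5)+4(6) = 34°C
30°C vs 34°C → primer P2 is higher.

Primer P2, 34°C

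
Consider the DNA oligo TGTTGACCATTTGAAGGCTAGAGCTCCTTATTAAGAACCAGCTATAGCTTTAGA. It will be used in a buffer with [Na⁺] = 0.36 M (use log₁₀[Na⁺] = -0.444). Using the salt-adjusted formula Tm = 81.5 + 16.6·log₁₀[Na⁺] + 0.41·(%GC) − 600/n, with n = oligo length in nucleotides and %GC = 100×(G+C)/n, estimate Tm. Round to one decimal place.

Length n = 54. C=10, T=17, A=16, G=11
G+C = 21, so %GC = 21/54 × 100 = 38.889%
Salt term: 16.6 × (-0.444) = -7.37
GC term: 0.41 × 38.889 = 15.944; length term: −600/54 = −11.111
Tm = 81.5 + (-7.37) + 15.944 − 11.111 = 78.963 → 79.0°C

79.0°C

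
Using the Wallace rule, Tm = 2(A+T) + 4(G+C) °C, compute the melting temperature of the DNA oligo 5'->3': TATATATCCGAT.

Counting bases: G=1, C=2, T=5, A=4
So N_AT = 9 and N_GC = 3.
Tm = 4·3 + 2·9 = 12 + 18 = 30°C

30°C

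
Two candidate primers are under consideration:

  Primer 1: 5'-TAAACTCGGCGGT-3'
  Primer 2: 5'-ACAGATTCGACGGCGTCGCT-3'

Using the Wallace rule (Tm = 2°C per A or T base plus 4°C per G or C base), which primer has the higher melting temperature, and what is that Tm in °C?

Primer 2, 64°C

Primer 1: A+T=6, G+C=7 → Tm = 2(6)+4(7) = 40°C
Primer 2: A+T=8, G+C=12 → Tm = 2(8)+4(12) = 64°C
40°C vs 64°C → primer 2 is higher.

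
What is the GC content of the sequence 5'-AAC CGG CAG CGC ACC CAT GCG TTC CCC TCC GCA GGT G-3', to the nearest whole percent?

Base counts: A=6, G=10, C=16, T=5
G+C = 10 + 16 = 26 out of 37 bases
%GC = 26/37 × 100 = 70.27% ≈ 70%

70%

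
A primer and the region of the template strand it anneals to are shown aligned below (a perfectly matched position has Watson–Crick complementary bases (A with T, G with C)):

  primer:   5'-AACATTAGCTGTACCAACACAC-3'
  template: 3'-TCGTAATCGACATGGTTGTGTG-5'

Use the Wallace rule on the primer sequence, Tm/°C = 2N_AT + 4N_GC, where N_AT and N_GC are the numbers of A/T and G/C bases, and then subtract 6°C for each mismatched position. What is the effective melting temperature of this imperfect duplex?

Primer base counts: A=9, T=4, G=2, C=7 → A+T=13, G+C=9
Perfect-match Tm = 2(13) + 4(9) = 26 + 36 = 62°C
Mismatches (positions where the bases are not complementary): 1 (at position 2)
Effective Tm = 62 − 1×6 = 62 − 6 = 56°C

56°C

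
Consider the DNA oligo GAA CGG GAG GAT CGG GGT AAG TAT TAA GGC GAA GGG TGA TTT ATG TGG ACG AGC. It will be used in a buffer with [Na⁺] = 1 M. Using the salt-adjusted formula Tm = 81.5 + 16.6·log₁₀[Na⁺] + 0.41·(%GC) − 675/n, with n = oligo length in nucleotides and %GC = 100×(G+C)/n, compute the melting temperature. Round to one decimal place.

Length n = 54. Scanning the sequence gives A=15, C=5, T=11, G=23.
G+C = 28, so %GC = 28/54 × 100 = 51.852%
Salt term: 16.6 × (0) = 0
GC term: 0.41 × 51.852 = 21.259; length term: −675/54 = −12.5
Tm = 81.5 + (0) + 21.259 − 12.5 = 90.259 → 90.3°C

90.3°C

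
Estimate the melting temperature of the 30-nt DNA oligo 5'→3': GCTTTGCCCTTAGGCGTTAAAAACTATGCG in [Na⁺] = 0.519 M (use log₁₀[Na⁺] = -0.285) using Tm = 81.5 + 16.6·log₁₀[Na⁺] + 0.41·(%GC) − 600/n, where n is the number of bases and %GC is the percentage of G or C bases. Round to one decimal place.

75.9°C

Length n = 30. Base counts: C=7, T=9, G=7, A=7
G+C = 14, so %GC = 14/30 × 100 = 46.667%
Salt term: 16.6 × (-0.285) = -4.731
GC term: 0.41 × 46.667 = 19.133; length term: −600/30 = −20
Tm = 81.5 + (-4.731) + 19.133 − 20 = 75.902 → 75.9°C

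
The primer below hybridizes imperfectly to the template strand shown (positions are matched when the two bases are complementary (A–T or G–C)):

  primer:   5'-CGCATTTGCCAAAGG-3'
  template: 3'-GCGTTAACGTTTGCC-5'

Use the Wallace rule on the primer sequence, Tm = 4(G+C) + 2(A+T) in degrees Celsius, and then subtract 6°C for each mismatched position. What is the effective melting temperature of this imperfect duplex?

Primer base counts: A=4, T=3, G=4, C=4 → A+T=7, G+C=8
Perfect-match Tm = 2(7) + 4(8) = 14 + 32 = 46°C
Mismatches (positions where the bases are not complementary): 3 (at positions 5, 10, 13)
Effective Tm = 46 − 3×6 = 46 − 18 = 28°C

28°C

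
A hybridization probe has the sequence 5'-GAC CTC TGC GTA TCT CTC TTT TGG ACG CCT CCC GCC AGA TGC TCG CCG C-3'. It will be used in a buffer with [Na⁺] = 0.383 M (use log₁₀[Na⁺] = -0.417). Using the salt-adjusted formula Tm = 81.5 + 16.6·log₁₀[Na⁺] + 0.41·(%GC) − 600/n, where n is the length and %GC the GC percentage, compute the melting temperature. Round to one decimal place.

88.3°C

Length n = 49. Base counts: C=20, A=5, G=11, T=13
G+C = 31, so %GC = 31/49 × 100 = 63.265%
Salt term: 16.6 × (-0.417) = -6.922
GC term: 0.41 × 63.265 = 25.939; length term: −600/49 = −12.245
Tm = 81.5 + (-6.922) + 25.939 − 12.245 = 88.272 → 88.3°C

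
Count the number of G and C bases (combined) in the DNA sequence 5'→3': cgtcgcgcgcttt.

Base counts: C=5, T=4, A=0, G=4
G+C = 4 + 5 = 9

9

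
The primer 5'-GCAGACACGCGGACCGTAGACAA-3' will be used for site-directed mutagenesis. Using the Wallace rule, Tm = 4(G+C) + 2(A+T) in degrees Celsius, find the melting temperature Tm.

Scanning the sequence gives C=7, T=1, G=7, A=8.
So N_AT = 9 and N_GC = 14.
Tm = 4·14 + 2·9 = 56 + 18 = 74°C

74°C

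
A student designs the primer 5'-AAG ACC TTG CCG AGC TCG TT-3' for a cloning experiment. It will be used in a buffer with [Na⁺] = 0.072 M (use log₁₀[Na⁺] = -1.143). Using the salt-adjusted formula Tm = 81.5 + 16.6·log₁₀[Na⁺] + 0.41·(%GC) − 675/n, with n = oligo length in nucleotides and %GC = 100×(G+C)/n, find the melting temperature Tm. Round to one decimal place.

Length n = 20. Counting bases: A=4, G=5, T=5, C=6
G+C = 11, so %GC = 11/20 × 100 = 55%
Salt term: 16.6 × (-1.143) = -18.974
GC term: 0.41 × 55 = 22.55; length term: −675/20 = −33.75
Tm = 81.5 + (-18.974) + 22.55 − 33.75 = 51.326 → 51.3°C

51.3°C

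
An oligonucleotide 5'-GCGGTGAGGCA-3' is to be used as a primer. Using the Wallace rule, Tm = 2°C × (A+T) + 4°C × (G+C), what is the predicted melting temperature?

Scanning the sequence gives T=1, G=6, C=2, A=2.
So N_AT = 3 and N_GC = 8.
Tm = 2(3) + 4(8) = 6 + 32 = 38°C

38°C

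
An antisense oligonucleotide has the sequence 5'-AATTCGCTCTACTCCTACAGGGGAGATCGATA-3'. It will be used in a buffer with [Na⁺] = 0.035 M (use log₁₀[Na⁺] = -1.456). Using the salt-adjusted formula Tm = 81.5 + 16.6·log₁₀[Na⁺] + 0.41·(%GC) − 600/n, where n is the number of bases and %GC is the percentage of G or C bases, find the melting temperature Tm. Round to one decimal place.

57.8°C

Length n = 32. Counting bases: C=8, A=9, G=7, T=8
G+C = 15, so %GC = 15/32 × 100 = 46.875%
Salt term: 16.6 × (-1.456) = -24.17
GC term: 0.41 × 46.875 = 19.219; length term: −600/32 = −18.75
Tm = 81.5 + (-24.17) + 19.219 − 18.75 = 57.799 → 57.8°C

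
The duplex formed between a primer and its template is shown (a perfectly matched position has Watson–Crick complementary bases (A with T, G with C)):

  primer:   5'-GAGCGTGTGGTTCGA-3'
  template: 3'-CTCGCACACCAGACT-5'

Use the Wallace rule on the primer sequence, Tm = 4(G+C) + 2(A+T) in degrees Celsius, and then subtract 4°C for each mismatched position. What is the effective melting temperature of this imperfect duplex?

Primer base counts: A=2, T=4, G=7, C=2 → A+T=6, G+C=9
Perfect-match Tm = 2(6) + 4(9) = 12 + 36 = 48°C
Mismatches (positions where the bases are not complementary): 2 (at positions 12, 13)
Effective Tm = 48 − 2×4 = 48 − 8 = 40°C

40°C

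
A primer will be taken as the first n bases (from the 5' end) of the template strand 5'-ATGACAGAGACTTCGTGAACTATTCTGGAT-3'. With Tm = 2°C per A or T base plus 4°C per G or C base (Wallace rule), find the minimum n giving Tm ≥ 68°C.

First 24 bases: ATGACAGAGACTTCGTGAACTATT → Tm = 66°C (< 68°C)
First 25 bases: ATGACAGAGACTTCGTGAACTATTC → Tm = 70°C (≥ 68°C)
Each additional base adds 2°C (A/T) or 4°C (G/C), so Tm is non-decreasing in n; n = 25 is the first length to reach 68°C.

n = 25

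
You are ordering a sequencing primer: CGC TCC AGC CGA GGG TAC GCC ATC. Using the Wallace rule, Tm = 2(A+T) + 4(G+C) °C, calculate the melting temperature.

82°C

Counting bases: T=3, G=7, A=4, C=10
AT pairs contribute 7, GC pairs contribute 17.
Tm = 4·17 + 2·7 = 68 + 14 = 82°C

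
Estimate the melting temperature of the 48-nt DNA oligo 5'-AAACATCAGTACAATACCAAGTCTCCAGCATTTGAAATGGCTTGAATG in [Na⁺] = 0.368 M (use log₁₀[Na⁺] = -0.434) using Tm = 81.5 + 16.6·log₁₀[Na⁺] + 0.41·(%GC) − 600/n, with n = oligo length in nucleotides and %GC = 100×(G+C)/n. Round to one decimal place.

Length n = 48. Scanning the sequence gives A=18, T=12, C=10, G=8.
G+C = 18, so %GC = 18/48 × 100 = 37.5%
Salt term: 16.6 × (-0.434) = -7.204
GC term: 0.41 × 37.5 = 15.375; length term: −600/48 = −12.5
Tm = 81.5 + (-7.204) + 15.375 − 12.5 = 77.171 → 77.2°C

77.2°C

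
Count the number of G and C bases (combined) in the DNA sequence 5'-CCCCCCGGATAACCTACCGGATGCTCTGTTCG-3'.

G=7, T=7, A=5, C=13
Total G or C: 7 + 13 = 20

20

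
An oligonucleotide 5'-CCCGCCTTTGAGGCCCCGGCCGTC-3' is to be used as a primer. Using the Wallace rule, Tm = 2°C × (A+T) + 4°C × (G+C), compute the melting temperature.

86°C

G=7, A=1, T=4, C=12
So N_AT = 5 and N_GC = 19.
Tm = 4·19 + 2·5 = 76 + 10 = 86°C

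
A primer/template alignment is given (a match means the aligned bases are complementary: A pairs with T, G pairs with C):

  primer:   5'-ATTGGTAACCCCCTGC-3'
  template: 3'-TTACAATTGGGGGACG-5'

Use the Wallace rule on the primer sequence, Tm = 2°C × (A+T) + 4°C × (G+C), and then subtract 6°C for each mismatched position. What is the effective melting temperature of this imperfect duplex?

Primer base counts: A=3, T=4, G=3, C=6 → A+T=7, G+C=9
Perfect-match Tm = 2(7) + 4(9) = 14 + 36 = 50°C
Mismatches (positions where the bases are not complementary): 2 (at positions 2, 5)
Effective Tm = 50 − 2×6 = 50 − 12 = 38°C

38°C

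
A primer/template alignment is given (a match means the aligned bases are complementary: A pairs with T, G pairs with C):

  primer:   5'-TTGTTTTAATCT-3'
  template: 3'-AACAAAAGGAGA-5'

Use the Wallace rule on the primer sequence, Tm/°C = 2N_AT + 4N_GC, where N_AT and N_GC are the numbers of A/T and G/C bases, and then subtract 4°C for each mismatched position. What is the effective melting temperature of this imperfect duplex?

20°C

Primer base counts: A=2, T=8, G=1, C=1 → A+T=10, G+C=2
Perfect-match Tm = 2(10) + 4(2) = 20 + 8 = 28°C
Mismatches (positions where the bases are not complementary): 2 (at positions 8, 9)
Effective Tm = 28 − 2×4 = 28 − 8 = 20°C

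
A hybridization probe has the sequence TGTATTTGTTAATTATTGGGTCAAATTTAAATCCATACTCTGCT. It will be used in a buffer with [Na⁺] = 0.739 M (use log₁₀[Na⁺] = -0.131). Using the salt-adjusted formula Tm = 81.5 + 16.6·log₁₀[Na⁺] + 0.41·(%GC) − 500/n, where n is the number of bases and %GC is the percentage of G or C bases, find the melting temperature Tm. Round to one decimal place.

Length n = 44. Counting bases: T=20, C=6, G=6, A=12
G+C = 12, so %GC = 12/44 × 100 = 27.273%
Salt term: 16.6 × (-0.131) = -2.175
GC term: 0.41 × 27.273 = 11.182; length term: −500/44 = −11.364
Tm = 81.5 + (-2.175) + 11.182 − 11.364 = 79.143 → 79.1°C

79.1°C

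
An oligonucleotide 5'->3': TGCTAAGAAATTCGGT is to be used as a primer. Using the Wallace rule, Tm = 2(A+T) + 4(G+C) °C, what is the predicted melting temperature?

44°C

Base counts: C=2, A=5, T=5, G=4
So N_AT = 10 and N_GC = 6.
Tm = 4·6 + 2·10 = 24 + 20 = 44°C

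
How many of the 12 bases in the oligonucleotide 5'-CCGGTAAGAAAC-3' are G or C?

6

Counting bases: T=1, G=3, A=5, C=3
Total G or C: 3 + 3 = 6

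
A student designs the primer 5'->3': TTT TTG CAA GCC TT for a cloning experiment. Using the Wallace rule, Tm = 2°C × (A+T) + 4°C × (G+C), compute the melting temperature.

38°C

A=2, C=3, G=2, T=7
A+T = 9, G+C = 5
Tm = 2×9 + 4×5 = 38°C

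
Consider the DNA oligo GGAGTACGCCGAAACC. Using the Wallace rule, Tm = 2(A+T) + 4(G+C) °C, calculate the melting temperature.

Counting bases: T=1, A=5, G=5, C=5
AT pairs contribute 6, GC pairs contribute 10.
Tm = 2(6) + 4(10) = 12 + 40 = 52°C

52°C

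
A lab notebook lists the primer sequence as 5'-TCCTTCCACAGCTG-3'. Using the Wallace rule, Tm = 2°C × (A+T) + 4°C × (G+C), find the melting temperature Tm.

Base counts: T=4, C=6, A=2, G=2
AT pairs contribute 6, GC pairs contribute 8.
Tm = 4·8 + 2·6 = 32 + 12 = 44°C

44°C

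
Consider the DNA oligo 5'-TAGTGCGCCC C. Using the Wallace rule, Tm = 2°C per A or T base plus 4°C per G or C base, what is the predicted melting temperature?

G=3, A=1, C=5, T=2
AT pairs contribute 3, GC pairs contribute 8.
Tm = 2×3 + 4×8 = 38°C

38°C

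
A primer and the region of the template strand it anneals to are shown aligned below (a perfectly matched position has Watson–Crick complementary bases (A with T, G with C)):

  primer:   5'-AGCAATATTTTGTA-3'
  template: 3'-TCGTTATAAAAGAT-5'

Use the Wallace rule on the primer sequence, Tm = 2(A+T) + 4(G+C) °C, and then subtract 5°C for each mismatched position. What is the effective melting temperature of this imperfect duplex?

29°C

Primer base counts: A=5, T=6, G=2, C=1 → A+T=11, G+C=3
Perfect-match Tm = 2(11) + 4(3) = 22 + 12 = 34°C
Mismatches (positions where the bases are not complementary): 1 (at position 12)
Effective Tm = 34 − 1×5 = 34 − 5 = 29°C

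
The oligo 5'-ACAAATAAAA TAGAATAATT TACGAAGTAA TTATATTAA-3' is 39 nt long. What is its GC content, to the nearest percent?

13%

T=12, G=3, A=22, C=2
G+C = 3 + 2 = 5 out of 39 bases
%GC = 5/39 × 100 = 12.82% ≈ 13%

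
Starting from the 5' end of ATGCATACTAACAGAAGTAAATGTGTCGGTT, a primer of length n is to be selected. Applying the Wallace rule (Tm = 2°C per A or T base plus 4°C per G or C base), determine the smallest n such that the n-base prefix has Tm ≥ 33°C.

First 12 bases: ATGCATACTAAC → Tm = 32°C (< 33°C)
First 13 bases: ATGCATACTAACA → Tm = 34°C (≥ 33°C)
Each additional base adds 2°C (A/T) or 4°C (G/C), so Tm is non-decreasing in n; n = 13 is the first length to reach 33°C.

n = 13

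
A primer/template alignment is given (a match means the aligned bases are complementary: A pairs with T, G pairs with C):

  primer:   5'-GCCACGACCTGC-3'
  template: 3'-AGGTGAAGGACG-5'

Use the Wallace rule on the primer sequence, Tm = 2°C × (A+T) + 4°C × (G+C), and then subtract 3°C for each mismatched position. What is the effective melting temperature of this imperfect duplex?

Primer base counts: A=2, T=1, G=3, C=6 → A+T=3, G+C=9
Perfect-match Tm = 2(3) + 4(9) = 6 + 36 = 42°C
Mismatches (positions where the bases are not complementary): 3 (at positions 1, 6, 7)
Effective Tm = 42 − 3×3 = 42 − 9 = 33°C

33°C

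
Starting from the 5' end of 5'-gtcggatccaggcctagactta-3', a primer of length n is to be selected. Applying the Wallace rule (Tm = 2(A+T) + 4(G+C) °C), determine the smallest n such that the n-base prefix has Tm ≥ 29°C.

n = 9

First 8 bases: GTCGGATC → Tm = 26°C (< 29°C)
First 9 bases: GTCGGATCC → Tm = 30°C (≥ 29°C)
Each additional base adds 2°C (A/T) or 4°C (G/C), so Tm is non-decreasing in n; n = 9 is the first length to reach 29°C.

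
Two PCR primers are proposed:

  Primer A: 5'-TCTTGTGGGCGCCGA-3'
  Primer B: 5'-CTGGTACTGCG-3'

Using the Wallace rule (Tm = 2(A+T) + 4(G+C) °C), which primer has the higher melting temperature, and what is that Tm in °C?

Primer A: A+T=5, G+C=10 → Tm = 2(5)+4(10) = 50°C
Primer B: A+T=4, G+C=7 → Tm = 2(4)+4(7) = 36°C
50°C vs 36°C → primer A is higher.

Primer A, 50°C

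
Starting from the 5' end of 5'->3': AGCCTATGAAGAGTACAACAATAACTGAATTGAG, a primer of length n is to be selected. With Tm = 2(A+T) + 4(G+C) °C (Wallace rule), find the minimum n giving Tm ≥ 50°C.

First 17 bases: AGCCTATGAAGAGTACA → Tm = 48°C (< 50°C)
First 18 bases: AGCCTATGAAGAGTACAA → Tm = 50°C (≥ 50°C)
Each additional base adds 2°C (A/T) or 4°C (G/C), so Tm is non-decreasing in n; n = 18 is the first length to reach 50°C.

n = 18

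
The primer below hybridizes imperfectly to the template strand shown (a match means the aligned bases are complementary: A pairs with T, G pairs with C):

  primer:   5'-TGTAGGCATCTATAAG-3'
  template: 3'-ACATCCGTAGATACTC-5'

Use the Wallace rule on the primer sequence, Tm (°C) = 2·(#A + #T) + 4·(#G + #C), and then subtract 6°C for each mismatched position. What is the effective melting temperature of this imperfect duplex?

38°C

Primer base counts: A=5, T=5, G=4, C=2 → A+T=10, G+C=6
Perfect-match Tm = 2(10) + 4(6) = 20 + 24 = 44°C
Mismatches (positions where the bases are not complementary): 1 (at position 14)
Effective Tm = 44 − 1×6 = 44 − 6 = 38°C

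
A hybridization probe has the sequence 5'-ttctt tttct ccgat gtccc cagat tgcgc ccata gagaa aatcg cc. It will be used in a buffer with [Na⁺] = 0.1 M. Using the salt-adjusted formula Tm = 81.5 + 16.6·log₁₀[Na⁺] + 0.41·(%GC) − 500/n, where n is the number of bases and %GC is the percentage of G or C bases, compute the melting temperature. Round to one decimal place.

Length n = 47. T=14, A=10, C=15, G=8
G+C = 23, so %GC = 23/47 × 100 = 48.936%
Salt term: 16.6 × (-1) = -16.6
GC term: 0.41 × 48.936 = 20.064; length term: −500/47 = −10.638
Tm = 81.5 + (-16.6) + 20.064 − 10.638 = 74.326 → 74.3°C

74.3°C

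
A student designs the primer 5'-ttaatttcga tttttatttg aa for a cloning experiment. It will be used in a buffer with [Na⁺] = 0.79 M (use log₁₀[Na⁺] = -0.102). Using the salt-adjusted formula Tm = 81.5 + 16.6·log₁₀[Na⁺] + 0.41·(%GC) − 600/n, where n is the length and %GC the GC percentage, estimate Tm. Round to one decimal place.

58.1°C

Length n = 22. Scanning the sequence gives T=13, A=6, C=1, G=2.
G+C = 3, so %GC = 3/22 × 100 = 13.636%
Salt term: 16.6 × (-0.102) = -1.693
GC term: 0.41 × 13.636 = 5.591; length term: −600/22 = −27.273
Tm = 81.5 + (-1.693) + 5.591 − 27.273 = 58.125 → 58.1°C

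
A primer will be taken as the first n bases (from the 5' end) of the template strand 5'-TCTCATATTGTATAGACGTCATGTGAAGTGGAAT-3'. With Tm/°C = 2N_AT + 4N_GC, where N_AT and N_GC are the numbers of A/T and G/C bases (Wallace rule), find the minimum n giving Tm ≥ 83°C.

n = 31

First 30 bases: TCTCATATTGTATAGACGTCATGTGAAGTG → Tm = 82°C (< 83°C)
First 31 bases: TCTCATATTGTATAGACGTCATGTGAAGTGG → Tm = 86°C (≥ 83°C)
Since every base adds ≥2°C, Tm only increases with n, so the threshold is first crossed at n = 31.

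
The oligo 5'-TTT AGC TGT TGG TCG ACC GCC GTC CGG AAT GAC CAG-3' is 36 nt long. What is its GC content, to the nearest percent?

Scanning the sequence gives G=11, A=6, T=9, C=10.
G+C = 11 + 10 = 21 out of 36 bases
%GC = 21/36 × 100 = 58.33% ≈ 58%

58%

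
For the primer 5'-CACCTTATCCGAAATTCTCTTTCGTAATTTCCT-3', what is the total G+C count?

G=2, A=7, T=14, C=10
G+C = 2 + 10 = 12

12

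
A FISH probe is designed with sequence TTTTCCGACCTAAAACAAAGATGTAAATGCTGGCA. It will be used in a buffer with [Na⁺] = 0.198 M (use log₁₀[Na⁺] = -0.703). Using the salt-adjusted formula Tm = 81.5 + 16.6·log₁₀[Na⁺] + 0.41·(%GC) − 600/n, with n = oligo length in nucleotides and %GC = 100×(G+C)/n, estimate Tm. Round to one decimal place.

67.9°C

Length n = 35. T=9, A=13, C=7, G=6
G+C = 13, so %GC = 13/35 × 100 = 37.143%
Salt term: 16.6 × (-0.703) = -11.67
GC term: 0.41 × 37.143 = 15.229; length term: −600/35 = −17.143
Tm = 81.5 + (-11.67) + 15.229 − 17.143 = 67.916 → 67.9°C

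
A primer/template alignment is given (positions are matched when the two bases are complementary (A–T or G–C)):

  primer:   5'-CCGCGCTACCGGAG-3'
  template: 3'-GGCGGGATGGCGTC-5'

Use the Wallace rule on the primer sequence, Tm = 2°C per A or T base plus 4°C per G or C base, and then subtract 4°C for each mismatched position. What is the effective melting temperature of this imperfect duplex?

42°C

Primer base counts: A=2, T=1, G=5, C=6 → A+T=3, G+C=11
Perfect-match Tm = 2(3) + 4(11) = 6 + 44 = 50°C
Mismatches (positions where the bases are not complementary): 2 (at positions 5, 12)
Effective Tm = 50 − 2×4 = 50 − 8 = 42°C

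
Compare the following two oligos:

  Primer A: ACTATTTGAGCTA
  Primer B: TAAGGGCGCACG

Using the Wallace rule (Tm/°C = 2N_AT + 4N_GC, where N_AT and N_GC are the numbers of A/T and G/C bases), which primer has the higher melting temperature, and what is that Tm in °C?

Primer A: A+T=9, G+C=4 → Tm = 2(9)+4(4) = 34°C
Primer B: A+T=4, G+C=8 → Tm = 2(4)+4(8) = 40°C
34°C vs 40°C → primer B is higher.

Primer B, 40°C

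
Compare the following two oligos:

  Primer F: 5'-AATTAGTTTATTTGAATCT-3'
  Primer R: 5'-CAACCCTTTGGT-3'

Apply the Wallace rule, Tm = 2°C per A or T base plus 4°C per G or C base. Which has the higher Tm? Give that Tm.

Primer F, 44°C

Primer F: A+T=16, G+C=3 → Tm = 2(16)+4(3) = 44°C
Primer R: A+T=6, G+C=6 → Tm = 2(6)+4(6) = 36°C
44°C vs 36°C → primer F is higher.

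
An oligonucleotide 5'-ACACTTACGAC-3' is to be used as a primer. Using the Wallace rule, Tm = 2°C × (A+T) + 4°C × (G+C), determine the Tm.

Scanning the sequence gives T=2, C=4, A=4, G=1.
A+T = 6, G+C = 5
Tm = 2×6 + 4×5 = 32°C

32°C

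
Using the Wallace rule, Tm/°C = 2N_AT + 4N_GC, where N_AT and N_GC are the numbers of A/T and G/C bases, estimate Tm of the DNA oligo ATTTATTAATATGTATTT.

Scanning the sequence gives A=6, T=11, C=0, G=1.
A+T = 17, G+C = 1
Tm = 4·1 + 2·17 = 4 + 34 = 38°C

38°C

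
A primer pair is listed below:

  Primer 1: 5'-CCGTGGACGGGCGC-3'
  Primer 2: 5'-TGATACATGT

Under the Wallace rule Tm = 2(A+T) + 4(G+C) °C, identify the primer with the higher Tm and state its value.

Primer 1, 52°C

Primer 1: A+T=2, G+C=12 → Tm = 2(2)+4(12) = 52°C
Primer 2: A+T=7, G+C=3 → Tm = 2(7)+4(3) = 26°C
52°C vs 26°C → primer 1 is higher.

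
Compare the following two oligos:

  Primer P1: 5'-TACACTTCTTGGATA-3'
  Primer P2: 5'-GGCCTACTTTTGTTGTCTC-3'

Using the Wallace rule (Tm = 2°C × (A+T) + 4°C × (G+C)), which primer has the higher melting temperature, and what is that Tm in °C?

Primer P2, 56°C

Primer P1: A+T=10, G+C=5 → Tm = 2(10)+4(5) = 40°C
Primer P2: A+T=10, G+C=9 → Tm = 2(10)+4(9) = 56°C
40°C vs 56°C → primer P2 is higher.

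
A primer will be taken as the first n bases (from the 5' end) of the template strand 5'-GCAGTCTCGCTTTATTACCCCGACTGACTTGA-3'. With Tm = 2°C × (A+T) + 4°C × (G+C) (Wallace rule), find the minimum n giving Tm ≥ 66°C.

n = 22

First 21 bases: GCAGTCTCGCTTTATTACCCC → Tm = 64°C (< 66°C)
First 22 bases: GCAGTCTCGCTTTATTACCCCG → Tm = 68°C (≥ 66°C)
Each additional base adds 2°C (A/T) or 4°C (G/C), so Tm is non-decreasing in n; n = 22 is the first length to reach 66°C.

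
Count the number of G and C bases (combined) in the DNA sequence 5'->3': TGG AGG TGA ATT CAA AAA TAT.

6

Counting bases: G=5, T=6, A=9, C=1
Total G or C: 5 + 1 = 6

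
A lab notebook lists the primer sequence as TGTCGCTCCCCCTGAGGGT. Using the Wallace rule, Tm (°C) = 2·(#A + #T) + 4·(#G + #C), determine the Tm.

64°C

Counting bases: T=5, A=1, C=7, G=6
A+T = 6, G+C = 13
Tm = 2×6 + 4×13 = 64°C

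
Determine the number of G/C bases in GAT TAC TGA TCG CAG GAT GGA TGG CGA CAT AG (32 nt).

Counting bases: G=11, T=7, C=5, A=9
G+C = 11 + 5 = 16

16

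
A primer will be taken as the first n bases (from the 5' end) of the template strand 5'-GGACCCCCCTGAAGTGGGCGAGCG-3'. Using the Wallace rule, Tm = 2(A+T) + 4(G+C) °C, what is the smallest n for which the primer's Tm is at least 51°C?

First 15 bases: GGACCCCCCTGAAGT → Tm = 50°C (< 51°C)
First 16 bases: GGACCCCCCTGAAGTG → Tm = 54°C (≥ 51°C)
Each additional base adds 2°C (A/T) or 4°C (G/C), so Tm is non-decreasing in n; n = 16 is the first length to reach 51°C.

n = 16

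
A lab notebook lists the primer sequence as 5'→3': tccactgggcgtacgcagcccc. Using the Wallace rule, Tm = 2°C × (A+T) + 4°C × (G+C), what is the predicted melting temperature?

G=6, A=3, C=10, T=3
A+T = 6, G+C = 16
Tm = 2(6) + 4(16) = 12 + 64 = 76°C

76°C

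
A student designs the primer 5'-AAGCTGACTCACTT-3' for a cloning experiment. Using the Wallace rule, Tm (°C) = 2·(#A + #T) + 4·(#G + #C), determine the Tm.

40°C

Scanning the sequence gives T=4, C=4, A=4, G=2.
AT pairs contribute 8, GC pairs contribute 6.
Tm = 4·6 + 2·8 = 24 + 16 = 40°C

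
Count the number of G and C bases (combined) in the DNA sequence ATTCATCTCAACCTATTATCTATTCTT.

7

Base counts: A=7, G=0, C=7, T=13
G+C = 0 + 7 = 7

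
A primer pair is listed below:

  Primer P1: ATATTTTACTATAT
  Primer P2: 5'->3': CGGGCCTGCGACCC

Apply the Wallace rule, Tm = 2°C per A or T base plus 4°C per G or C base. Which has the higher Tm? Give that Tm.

Primer P2, 52°C

Primer P1: A+T=13, G+C=1 → Tm = 2(13)+4(1) = 30°C
Primer P2: A+T=2, G+C=12 → Tm = 2(2)+4(12) = 52°C
30°C vs 52°C → primer P2 is higher.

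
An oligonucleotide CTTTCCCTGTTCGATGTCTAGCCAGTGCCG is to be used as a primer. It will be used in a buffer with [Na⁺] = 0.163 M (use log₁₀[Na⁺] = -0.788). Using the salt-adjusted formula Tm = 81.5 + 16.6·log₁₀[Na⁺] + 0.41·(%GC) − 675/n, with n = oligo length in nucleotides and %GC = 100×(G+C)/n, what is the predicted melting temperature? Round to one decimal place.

Length n = 30. Scanning the sequence gives C=10, G=7, A=3, T=10.
G+C = 17, so %GC = 17/30 × 100 = 56.667%
Salt term: 16.6 × (-0.788) = -13.081
GC term: 0.41 × 56.667 = 23.233; length term: −675/30 = −22.5
Tm = 81.5 + (-13.081) + 23.233 − 22.5 = 69.152 → 69.2°C

69.2°C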